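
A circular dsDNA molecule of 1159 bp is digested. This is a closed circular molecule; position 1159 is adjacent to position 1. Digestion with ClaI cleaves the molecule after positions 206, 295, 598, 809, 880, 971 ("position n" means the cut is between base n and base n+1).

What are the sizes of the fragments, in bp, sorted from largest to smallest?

Circular molecule, 6 cuts → 6 fragments:
  295 − 206 = 89 bp
  598 − 295 = 303 bp
  809 − 598 = 211 bp
  880 − 809 = 71 bp
  971 − 880 = 91 bp
  wrap: 1159 − 971 + 206 = 394 bp
Sorted largest to smallest: 394, 303, 211, 91, 89, 71 bp.

394, 303, 211, 91, 89, 71 bp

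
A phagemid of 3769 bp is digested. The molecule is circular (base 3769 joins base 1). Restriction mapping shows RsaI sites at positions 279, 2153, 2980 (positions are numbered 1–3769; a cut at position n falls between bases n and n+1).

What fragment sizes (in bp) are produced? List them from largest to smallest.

Circular molecule, 3 cuts → 3 fragments:
  2153 − 279 = 1874 bp
  2980 − 2153 = 827 bp
  wrap: 3769 − 2980 + 279 = 1068 bp
Sorted largest to smallest: 1874, 1068, 827 bp.

1874, 1068, 827 bp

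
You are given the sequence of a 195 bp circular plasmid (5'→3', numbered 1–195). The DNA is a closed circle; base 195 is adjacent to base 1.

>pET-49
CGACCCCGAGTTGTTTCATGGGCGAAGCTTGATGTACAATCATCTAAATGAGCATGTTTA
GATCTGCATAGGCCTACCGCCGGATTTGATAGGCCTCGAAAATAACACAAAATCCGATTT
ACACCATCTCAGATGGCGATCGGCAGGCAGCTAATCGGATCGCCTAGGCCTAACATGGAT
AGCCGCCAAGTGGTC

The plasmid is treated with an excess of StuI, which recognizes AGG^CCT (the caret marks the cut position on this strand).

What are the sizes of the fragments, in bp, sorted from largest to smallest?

StuI sites (AGGCCT) start at positions 70, 91, 166.
StuI cuts after base 3 of each site, so after positions 72, 93, 168.
Circular molecule, 3 cuts → 3 fragments:
  73–93 → 21 bp
  94–168 → 75 bp
  169–195 then 1–72 → 27 + 72 = 99 bp
Sorted largest to smallest: 99, 75, 21 bp.

99, 75, 21 bp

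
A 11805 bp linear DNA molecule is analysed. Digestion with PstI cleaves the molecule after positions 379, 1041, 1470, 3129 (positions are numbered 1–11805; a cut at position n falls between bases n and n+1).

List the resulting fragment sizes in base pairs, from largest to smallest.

Linear molecule, 4 cuts → 5 fragments:
  379 − 0 = 379 bp
  1041 − 379 = 662 bp
  1470 − 1041 = 429 bp
  3129 − 1470 = 1659 bp
  11805 − 3129 = 8676 bp
Sorted largest to smallest: 8676, 1659, 662, 429, 379 bp.

8676, 1659, 662, 429, 379 bp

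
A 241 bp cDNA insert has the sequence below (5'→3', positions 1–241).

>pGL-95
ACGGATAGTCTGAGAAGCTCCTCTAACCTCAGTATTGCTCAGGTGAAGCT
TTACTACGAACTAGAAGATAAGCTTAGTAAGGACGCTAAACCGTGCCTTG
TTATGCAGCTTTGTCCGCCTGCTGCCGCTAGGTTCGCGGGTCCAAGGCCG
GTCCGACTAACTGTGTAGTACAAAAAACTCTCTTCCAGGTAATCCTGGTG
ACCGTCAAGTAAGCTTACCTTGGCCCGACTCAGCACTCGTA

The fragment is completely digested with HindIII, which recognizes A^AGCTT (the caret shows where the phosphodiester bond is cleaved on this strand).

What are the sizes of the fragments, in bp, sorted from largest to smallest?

HindIII sites (AAGCTT) start at positions 46, 70, 211.
HindIII cuts after the first base of each site, so after positions 46, 70, 211.
Linear molecule, 3 cuts → 4 fragments:
  1–46 → 46 bp
  47–70 → 24 bp
  71–211 → 141 bp
  212–241 → 30 bp
Sorted largest to smallest: 141, 46, 30, 24 bp.

141, 46, 30, 24 bp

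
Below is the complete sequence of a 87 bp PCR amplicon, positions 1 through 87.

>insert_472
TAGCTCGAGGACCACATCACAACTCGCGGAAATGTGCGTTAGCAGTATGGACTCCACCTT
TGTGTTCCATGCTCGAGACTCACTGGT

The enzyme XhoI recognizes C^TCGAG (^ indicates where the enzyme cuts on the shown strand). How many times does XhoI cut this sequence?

2

CTCGAG occurs starting at positions 4, 72.
XhoI cuts at 2 sites.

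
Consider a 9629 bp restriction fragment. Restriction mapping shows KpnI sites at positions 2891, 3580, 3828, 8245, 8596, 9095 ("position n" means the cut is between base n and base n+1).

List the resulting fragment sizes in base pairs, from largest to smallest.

Linear molecule, 6 cuts → 7 fragments:
  2891 − 0 = 2891 bp
  3580 − 2891 = 689 bp
  3828 − 3580 = 248 bp
  8245 − 3828 = 4417 bp
  8596 − 8245 = 351 bp
  9095 − 8596 = 499 bp
  9629 − 9095 = 534 bp
Sorted largest to smallest: 4417, 2891, 689, 534, 499, 351, 248 bp.

4417, 2891, 689, 534, 499, 351, 248 bp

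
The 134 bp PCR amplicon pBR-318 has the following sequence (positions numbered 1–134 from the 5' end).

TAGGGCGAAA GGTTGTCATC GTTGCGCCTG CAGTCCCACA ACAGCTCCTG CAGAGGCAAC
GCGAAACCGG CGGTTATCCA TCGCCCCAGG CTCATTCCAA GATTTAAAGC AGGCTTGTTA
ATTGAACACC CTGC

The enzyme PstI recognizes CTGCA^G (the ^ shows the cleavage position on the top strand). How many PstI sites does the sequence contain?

2

CTGCAG occurs starting at positions 28, 48.
PstI cuts at 2 sites.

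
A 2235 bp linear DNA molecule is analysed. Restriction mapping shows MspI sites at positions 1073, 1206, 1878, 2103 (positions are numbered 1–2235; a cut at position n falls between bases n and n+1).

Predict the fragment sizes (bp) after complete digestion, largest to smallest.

1073, 672, 225, 133, 132 bp

Linear molecule, 4 cuts → 5 fragments:
  1073 − 0 = 1073 bp
  1206 − 1073 = 133 bp
  1878 − 1206 = 672 bp
  2103 − 1878 = 225 bp
  2235 − 2103 = 132 bp
Sorted largest to smallest: 1073, 672, 225, 133, 132 bp.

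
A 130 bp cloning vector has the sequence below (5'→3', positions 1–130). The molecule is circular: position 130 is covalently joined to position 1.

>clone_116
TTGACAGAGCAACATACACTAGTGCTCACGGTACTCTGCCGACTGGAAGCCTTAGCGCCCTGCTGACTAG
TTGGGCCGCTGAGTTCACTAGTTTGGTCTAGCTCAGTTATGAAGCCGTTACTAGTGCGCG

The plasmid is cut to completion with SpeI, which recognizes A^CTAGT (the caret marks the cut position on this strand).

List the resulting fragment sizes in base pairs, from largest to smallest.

48, 33, 28, 21 bp

SpeI sites (ACTAGT) start at positions 18, 66, 87, 120.
SpeI cuts after the first base of each site, so after positions 18, 66, 87, 120.
Circular molecule, 4 cuts → 4 fragments:
  19–66 → 48 bp
  67–87 → 21 bp
  88–120 → 33 bp
  121–130 then 1–18 → 10 + 18 = 28 bp
Sorted largest to smallest: 48, 33, 28, 21 bp.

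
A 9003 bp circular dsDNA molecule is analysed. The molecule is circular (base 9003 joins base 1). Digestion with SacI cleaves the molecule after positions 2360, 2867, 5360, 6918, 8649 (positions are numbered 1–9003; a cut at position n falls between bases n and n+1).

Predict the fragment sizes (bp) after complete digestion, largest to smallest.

2714, 2493, 1731, 1558, 507 bp

Circular molecule, 5 cuts → 5 fragments:
  2867 − 2360 = 507 bp
  5360 − 2867 = 2493 bp
  6918 − 5360 = 1558 bp
  8649 − 6918 = 1731 bp
  wrap: 9003 − 8649 + 2360 = 2714 bp
Sorted largest to smallest: 2714, 2493, 1731, 1558, 507 bp.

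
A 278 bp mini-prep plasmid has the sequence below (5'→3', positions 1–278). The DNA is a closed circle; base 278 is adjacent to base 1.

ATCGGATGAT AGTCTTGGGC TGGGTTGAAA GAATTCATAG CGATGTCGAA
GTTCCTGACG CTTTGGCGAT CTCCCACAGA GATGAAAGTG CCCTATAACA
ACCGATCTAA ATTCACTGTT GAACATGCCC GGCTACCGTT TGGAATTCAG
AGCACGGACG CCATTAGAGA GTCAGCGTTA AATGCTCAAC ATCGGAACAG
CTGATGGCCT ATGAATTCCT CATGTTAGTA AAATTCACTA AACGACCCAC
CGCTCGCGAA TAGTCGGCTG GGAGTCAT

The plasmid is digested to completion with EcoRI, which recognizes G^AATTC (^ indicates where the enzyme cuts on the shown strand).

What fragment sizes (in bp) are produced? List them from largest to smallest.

EcoRI sites (GAATTC) start at positions 31, 143, 213.
EcoRI cuts after the first base of each site, so after positions 31, 143, 213.
Circular molecule, 3 cuts → 3 fragments:
  32–143 → 112 bp
  144–213 → 70 bp
  214–278 then 1–31 → 65 + 31 = 96 bp
Sorted largest to smallest: 112, 96, 70 bp.

112, 96, 70 bp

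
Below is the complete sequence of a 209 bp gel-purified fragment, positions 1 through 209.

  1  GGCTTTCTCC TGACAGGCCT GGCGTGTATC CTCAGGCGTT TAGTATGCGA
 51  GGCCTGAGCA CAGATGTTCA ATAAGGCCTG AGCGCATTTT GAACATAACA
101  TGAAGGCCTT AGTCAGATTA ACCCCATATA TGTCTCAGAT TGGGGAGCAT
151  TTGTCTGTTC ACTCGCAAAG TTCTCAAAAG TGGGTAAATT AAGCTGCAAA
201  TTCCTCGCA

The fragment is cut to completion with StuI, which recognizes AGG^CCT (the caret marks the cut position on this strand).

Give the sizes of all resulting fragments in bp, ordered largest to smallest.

StuI sites (AGGCCT) start at positions 15, 50, 74, 104.
StuI cuts after base 3 of each site, so after positions 17, 52, 76, 106.
Linear molecule, 4 cuts → 5 fragments:
  1–17 → 17 bp
  18–52 → 35 bp
  53–76 → 24 bp
  77–106 → 30 bp
  107–209 → 103 bp
Sorted largest to smallest: 103, 35, 30, 24, 17 bp.

103, 35, 30, 24, 17 bp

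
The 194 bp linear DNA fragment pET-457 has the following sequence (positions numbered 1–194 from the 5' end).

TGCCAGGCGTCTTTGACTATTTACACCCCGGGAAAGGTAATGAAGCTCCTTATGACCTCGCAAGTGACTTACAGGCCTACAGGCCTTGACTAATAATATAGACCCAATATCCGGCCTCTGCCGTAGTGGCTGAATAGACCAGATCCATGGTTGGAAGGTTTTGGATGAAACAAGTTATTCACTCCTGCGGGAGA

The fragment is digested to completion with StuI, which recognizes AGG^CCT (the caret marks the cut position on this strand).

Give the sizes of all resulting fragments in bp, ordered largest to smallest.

StuI sites (AGGCCT) start at positions 73, 81.
StuI cuts after base 3 of each site, so after positions 75, 83.
Linear molecule, 2 cuts → 3 fragments:
  1–75 → 75 bp
  76–83 → 8 bp
  84–194 → 111 bp
Sorted largest to smallest: 111, 75, 8 bp.

111, 75, 8 bp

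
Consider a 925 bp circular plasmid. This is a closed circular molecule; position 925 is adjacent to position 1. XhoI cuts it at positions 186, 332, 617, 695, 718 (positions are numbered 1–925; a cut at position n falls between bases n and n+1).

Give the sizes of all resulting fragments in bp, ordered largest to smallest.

393, 285, 146, 78, 23 bp

Circular molecule, 5 cuts → 5 fragments:
  332 − 186 = 146 bp
  617 − 332 = 285 bp
  695 − 617 = 78 bp
  718 − 695 = 23 bp
  wrap: 925 − 718 + 186 = 393 bp
Sorted largest to smallest: 393, 285, 146, 78, 23 bp.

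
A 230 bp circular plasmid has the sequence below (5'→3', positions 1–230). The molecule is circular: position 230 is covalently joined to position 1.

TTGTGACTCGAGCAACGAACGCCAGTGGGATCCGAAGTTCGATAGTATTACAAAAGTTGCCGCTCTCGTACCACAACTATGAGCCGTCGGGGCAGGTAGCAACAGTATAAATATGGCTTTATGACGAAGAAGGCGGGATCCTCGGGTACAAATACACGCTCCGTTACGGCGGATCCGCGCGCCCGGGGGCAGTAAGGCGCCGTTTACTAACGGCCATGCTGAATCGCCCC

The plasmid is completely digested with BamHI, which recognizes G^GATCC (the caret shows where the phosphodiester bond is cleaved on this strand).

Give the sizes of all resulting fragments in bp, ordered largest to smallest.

108, 87, 35 bp

BamHI sites (GGATCC) start at positions 28, 136, 171.
BamHI cuts after the first base of each site, so after positions 28, 136, 171.
Circular molecule, 3 cuts → 3 fragments:
  29–136 → 108 bp
  137–171 → 35 bp
  172–230 then 1–28 → 59 + 28 = 87 bp
Sorted largest to smallest: 108, 87, 35 bp.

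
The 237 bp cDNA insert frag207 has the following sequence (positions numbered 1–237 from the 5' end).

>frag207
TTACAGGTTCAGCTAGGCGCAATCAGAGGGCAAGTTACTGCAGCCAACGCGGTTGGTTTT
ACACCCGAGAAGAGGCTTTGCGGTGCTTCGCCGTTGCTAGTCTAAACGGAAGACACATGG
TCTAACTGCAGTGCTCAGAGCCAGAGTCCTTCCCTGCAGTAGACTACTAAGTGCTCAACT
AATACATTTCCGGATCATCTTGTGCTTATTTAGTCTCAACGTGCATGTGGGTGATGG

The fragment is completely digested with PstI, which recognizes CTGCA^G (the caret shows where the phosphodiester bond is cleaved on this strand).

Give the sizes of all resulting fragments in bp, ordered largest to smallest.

PstI sites (CTGCAG) start at positions 38, 126, 154.
PstI cuts after base 5 of each site (before the last base), so after positions 42, 130, 158.
Linear molecule, 3 cuts → 4 fragments:
  1–42 → 42 bp
  43–130 → 88 bp
  131–158 → 28 bp
  159–237 → 79 bp
Sorted largest to smallest: 88, 79, 42, 28 bp.

88, 79, 42, 28 bp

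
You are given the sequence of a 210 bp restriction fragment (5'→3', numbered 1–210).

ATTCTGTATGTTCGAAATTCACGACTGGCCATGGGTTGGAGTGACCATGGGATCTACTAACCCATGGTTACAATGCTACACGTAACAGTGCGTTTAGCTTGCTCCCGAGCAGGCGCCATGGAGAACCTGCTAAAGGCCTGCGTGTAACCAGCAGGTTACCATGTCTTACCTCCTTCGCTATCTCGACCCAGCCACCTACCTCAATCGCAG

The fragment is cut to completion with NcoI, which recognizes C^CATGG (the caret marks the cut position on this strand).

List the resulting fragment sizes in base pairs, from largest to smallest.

NcoI sites (CCATGG) start at positions 29, 45, 62, 116.
NcoI cuts after the first base of each site, so after positions 29, 45, 62, 116.
Linear molecule, 4 cuts → 5 fragments:
  1–29 → 29 bp
  30–45 → 16 bp
  46–62 → 17 bp
  63–116 → 54 bp
  117–210 → 94 bp
Sorted largest to smallest: 94, 54, 29, 17, 16 bp.

94, 54, 29, 17, 16 bp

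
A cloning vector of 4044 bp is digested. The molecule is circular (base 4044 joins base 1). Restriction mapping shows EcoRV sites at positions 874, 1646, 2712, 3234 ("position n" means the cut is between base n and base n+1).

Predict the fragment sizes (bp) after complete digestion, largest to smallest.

1684, 1066, 772, 522 bp

Circular molecule, 4 cuts → 4 fragments:
  1646 − 874 = 772 bp
  2712 − 1646 = 1066 bp
  3234 − 2712 = 522 bp
  wrap: 4044 − 3234 + 874 = 1684 bp
Sorted largest to smallest: 1684, 1066, 772, 522 bp.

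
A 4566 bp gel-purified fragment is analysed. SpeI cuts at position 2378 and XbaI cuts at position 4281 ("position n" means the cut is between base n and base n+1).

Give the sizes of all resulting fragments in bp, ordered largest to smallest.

Combined cut positions (sorted): 2378, 4281.
Linear molecule, 2 cuts → 3 fragments:
  2378 − 0 = 2378 bp
  4281 − 2378 = 1903 bp
  4566 − 4281 = 285 bp
Sorted largest to smallest: 2378, 1903, 285 bp.

2378, 1903, 285 bp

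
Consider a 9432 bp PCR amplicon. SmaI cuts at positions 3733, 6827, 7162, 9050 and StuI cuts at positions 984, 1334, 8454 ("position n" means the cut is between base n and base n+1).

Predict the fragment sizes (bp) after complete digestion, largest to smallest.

3094, 2399, 1292, 984, 596, 382, 350, 335 bp

Combined cut positions (sorted): 984, 1334, 3733, 6827, 7162, 8454, 9050.
Linear molecule, 7 cuts → 8 fragments:
  984 − 0 = 984 bp
  1334 − 984 = 350 bp
  3733 − 1334 = 2399 bp
  6827 − 3733 = 3094 bp
  7162 − 6827 = 335 bp
  8454 − 7162 = 1292 bp
  9050 − 8454 = 596 bp
  9432 − 9050 = 382 bp
Sorted largest to smallest: 3094, 2399, 1292, 984, 596, 382, 350, 335 bp.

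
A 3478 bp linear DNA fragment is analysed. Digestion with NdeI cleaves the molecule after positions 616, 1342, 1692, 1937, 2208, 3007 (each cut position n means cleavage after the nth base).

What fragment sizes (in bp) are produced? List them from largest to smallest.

Linear molecule, 6 cuts → 7 fragments:
  616 − 0 = 616 bp
  1342 − 616 = 726 bp
  1692 − 1342 = 350 bp
  1937 − 1692 = 245 bp
  2208 − 1937 = 271 bp
  3007 − 2208 = 799 bp
  3478 − 3007 = 471 bp
Sorted largest to smallest: 799, 726, 616, 471, 350, 271, 245 bp.

799, 726, 616, 471, 350, 271, 245 bp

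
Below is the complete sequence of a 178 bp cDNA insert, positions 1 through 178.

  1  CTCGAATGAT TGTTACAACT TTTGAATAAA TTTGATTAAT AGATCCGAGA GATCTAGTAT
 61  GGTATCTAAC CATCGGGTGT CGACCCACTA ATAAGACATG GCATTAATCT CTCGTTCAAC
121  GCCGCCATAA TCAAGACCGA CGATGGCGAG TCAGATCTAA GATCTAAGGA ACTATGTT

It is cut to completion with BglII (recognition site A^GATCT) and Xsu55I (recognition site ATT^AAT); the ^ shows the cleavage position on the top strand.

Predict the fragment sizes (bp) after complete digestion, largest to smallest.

55, 48, 37, 18, 13, 7 bp

BglII sites (AGATCT) start at positions 50, 153, 160.
BglII cuts after the first base of each site, so after positions 50, 153, 160.
Xsu55I sites (ATTAAT) start at positions 35, 103.
Xsu55I cuts after base 3 of each site, so after positions 37, 105.
Combined cut positions: 37, 50, 105, 153, 160.
Linear molecule, 5 cuts → 6 fragments:
  1–37 → 37 bp
  38–50 → 13 bp
  51–105 → 55 bp
  106–153 → 48 bp
  154–160 → 7 bp
  161–178 → 18 bp
Sorted largest to smallest: 55, 48, 37, 18, 13, 7 bp.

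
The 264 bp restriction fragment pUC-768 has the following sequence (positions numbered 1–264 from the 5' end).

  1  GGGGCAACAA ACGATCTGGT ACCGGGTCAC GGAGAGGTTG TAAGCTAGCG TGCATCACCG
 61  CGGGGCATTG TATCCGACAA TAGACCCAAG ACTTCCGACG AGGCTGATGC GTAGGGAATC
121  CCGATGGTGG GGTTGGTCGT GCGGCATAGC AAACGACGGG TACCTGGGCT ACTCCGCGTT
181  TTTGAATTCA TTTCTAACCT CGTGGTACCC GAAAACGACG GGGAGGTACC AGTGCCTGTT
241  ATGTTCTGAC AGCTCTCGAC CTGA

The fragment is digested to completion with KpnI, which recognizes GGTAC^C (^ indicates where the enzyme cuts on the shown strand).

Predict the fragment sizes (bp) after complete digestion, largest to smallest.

141, 45, 35, 22, 21 bp

KpnI sites (GGTACC) start at positions 18, 159, 204, 225.
KpnI cuts after base 5 of each site (before the last base), so after positions 22, 163, 208, 229.
Linear molecule, 4 cuts → 5 fragments:
  1–22 → 22 bp
  23–163 → 141 bp
  164–208 → 45 bp
  209–229 → 21 bp
  230–264 → 35 bp
Sorted largest to smallest: 141, 45, 35, 22, 21 bp.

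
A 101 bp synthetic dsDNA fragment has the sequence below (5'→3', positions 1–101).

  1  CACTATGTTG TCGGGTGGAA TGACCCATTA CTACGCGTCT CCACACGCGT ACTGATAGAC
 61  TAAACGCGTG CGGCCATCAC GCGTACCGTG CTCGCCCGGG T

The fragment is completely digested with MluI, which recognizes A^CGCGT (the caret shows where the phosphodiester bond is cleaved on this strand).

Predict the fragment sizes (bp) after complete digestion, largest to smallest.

MluI sites (ACGCGT) start at positions 33, 45, 64, 79.
MluI cuts after the first base of each site, so after positions 33, 45, 64, 79.
Linear molecule, 4 cuts → 5 fragments:
  1–33 → 33 bp
  34–45 → 12 bp
  46–64 → 19 bp
  65–79 → 15 bp
  80–101 → 22 bp
Sorted largest to smallest: 33, 22, 19, 15, 12 bp.

33, 22, 19, 15, 12 bp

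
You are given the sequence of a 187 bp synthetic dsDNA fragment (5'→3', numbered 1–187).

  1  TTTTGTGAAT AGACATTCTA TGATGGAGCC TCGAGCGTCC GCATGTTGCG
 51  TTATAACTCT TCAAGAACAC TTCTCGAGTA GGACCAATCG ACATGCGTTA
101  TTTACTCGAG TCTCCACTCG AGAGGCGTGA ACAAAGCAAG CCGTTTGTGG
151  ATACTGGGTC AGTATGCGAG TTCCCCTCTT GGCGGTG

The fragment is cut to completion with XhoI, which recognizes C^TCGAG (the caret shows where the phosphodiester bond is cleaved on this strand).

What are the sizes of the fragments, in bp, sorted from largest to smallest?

70, 43, 32, 30, 12 bp

XhoI sites (CTCGAG) start at positions 30, 73, 105, 117.
XhoI cuts after the first base of each site, so after positions 30, 73, 105, 117.
Linear molecule, 4 cuts → 5 fragments:
  1–30 → 30 bp
  31–73 → 43 bp
  74–105 → 32 bp
  106–117 → 12 bp
  118–187 → 70 bp
Sorted largest to smallest: 70, 43, 32, 30, 12 bp.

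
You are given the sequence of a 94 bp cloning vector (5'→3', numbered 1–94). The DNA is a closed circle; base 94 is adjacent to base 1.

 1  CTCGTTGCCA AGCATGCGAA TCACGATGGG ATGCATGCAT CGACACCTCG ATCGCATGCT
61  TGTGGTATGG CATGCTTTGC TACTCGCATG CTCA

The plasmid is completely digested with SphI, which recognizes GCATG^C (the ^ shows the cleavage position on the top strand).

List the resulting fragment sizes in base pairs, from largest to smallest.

21, 21, 20, 16, 16 bp

SphI sites (GCATGC) start at positions 12, 33, 54, 70, 86.
SphI cuts after base 5 of each site (before the last base), so after positions 16, 37, 58, 74, 90.
Circular molecule, 5 cuts → 5 fragments:
  17–37 → 21 bp
  38–58 → 21 bp
  59–74 → 16 bp
  75–90 → 16 bp
  91–94 then 1–16 → 4 + 16 = 20 bp
Sorted largest to smallest: 21, 21, 20, 16, 16 bp.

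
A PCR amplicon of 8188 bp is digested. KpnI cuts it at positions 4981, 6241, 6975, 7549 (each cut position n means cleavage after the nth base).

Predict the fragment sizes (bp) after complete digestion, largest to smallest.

Linear molecule, 4 cuts → 5 fragments:
  4981 − 0 = 4981 bp
  6241 − 4981 = 1260 bp
  6975 − 6241 = 734 bp
  7549 − 6975 = 574 bp
  8188 − 7549 = 639 bp
Sorted largest to smallest: 4981, 1260, 734, 639, 574 bp.

4981, 1260, 734, 639, 574 bp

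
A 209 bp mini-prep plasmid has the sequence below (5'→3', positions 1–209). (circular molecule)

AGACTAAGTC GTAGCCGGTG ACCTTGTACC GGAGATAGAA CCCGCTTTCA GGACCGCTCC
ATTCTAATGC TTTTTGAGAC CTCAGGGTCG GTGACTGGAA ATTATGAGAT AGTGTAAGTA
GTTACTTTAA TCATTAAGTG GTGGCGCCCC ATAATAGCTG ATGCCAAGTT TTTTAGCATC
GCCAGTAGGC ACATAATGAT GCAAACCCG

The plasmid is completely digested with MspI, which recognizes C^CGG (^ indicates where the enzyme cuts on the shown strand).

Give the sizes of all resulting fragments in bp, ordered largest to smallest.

195, 14 bp

MspI sites (CCGG) start at positions 15, 29.
MspI cuts after the first base of each site, so after positions 15, 29.
Circular molecule, 2 cuts → 2 fragments:
  16–29 → 14 bp
  30–209 then 1–15 → 180 + 15 = 195 bp
Sorted largest to smallest: 195, 14 bp.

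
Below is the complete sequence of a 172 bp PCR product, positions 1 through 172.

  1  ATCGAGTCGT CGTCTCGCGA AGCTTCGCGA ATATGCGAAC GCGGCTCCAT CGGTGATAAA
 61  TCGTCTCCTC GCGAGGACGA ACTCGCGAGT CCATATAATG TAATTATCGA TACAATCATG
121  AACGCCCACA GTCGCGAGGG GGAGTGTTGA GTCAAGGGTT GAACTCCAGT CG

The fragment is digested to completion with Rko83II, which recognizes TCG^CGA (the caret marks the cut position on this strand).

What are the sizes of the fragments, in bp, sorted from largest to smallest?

49, 44, 38, 17, 14, 10 bp

Rko83II sites (TCGCGA) start at positions 15, 25, 69, 83, 132.
Rko83II cuts after base 3 of each site, so after positions 17, 27, 71, 85, 134.
Linear molecule, 5 cuts → 6 fragments:
  1–17 → 17 bp
  18–27 → 10 bp
  28–71 → 44 bp
  72–85 → 14 bp
  86–134 → 49 bp
  135–172 → 38 bp
Sorted largest to smallest: 49, 44, 38, 17, 14, 10 bp.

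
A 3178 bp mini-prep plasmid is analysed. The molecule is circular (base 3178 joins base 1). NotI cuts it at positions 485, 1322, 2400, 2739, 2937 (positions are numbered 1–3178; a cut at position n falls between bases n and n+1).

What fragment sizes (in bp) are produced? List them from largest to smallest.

Circular molecule, 5 cuts → 5 fragments:
  1322 − 485 = 837 bp
  2400 − 1322 = 1078 bp
  2739 − 2400 = 339 bp
  2937 − 2739 = 198 bp
  wrap: 3178 − 2937 + 485 = 726 bp
Sorted largest to smallest: 1078, 837, 726, 339, 198 bp.

1078, 837, 726, 339, 198 bp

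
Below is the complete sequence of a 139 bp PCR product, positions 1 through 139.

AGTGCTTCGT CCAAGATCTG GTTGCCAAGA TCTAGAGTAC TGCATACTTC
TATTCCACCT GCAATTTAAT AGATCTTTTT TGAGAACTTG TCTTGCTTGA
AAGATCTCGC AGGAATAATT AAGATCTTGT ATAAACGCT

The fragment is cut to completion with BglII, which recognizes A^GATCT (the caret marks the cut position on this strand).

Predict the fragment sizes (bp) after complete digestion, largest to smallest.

43, 31, 20, 17, 14, 14 bp

BglII sites (AGATCT) start at positions 14, 28, 71, 102, 122.
BglII cuts after the first base of each site, so after positions 14, 28, 71, 102, 122.
Linear molecule, 5 cuts → 6 fragments:
  1–14 → 14 bp
  15–28 → 14 bp
  29–71 → 43 bp
  72–102 → 31 bp
  103–122 → 20 bp
  123–139 → 17 bp
Sorted largest to smallest: 43, 31, 20, 17, 14, 14 bp.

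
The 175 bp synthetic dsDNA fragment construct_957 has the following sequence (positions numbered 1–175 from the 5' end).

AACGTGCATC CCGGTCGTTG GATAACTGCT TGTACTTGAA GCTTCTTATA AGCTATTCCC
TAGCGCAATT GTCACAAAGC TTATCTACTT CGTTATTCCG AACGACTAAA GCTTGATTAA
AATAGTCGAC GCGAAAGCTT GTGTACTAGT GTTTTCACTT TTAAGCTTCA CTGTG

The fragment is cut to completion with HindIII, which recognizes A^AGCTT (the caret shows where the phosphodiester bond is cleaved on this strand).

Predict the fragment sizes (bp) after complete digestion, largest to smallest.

HindIII sites (AAGCTT) start at positions 39, 77, 109, 135, 163.
HindIII cuts after the first base of each site, so after positions 39, 77, 109, 135, 163.
Linear molecule, 5 cuts → 6 fragments:
  1–39 → 39 bp
  40–77 → 38 bp
  78–109 → 32 bp
  110–135 → 26 bp
  136–163 → 28 bp
  164–175 → 12 bp
Sorted largest to smallest: 39, 38, 32, 28, 26, 12 bp.

39, 38, 32, 28, 26, 12 bp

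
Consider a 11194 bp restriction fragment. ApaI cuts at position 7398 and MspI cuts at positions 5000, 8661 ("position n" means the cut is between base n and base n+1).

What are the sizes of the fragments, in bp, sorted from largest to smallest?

5000, 2533, 2398, 1263 bp

Combined cut positions (sorted): 5000, 7398, 8661.
Linear molecule, 3 cuts → 4 fragments:
  5000 − 0 = 5000 bp
  7398 − 5000 = 2398 bp
  8661 − 7398 = 1263 bp
  11194 − 8661 = 2533 bp
Sorted largest to smallest: 5000, 2533, 2398, 1263 bp.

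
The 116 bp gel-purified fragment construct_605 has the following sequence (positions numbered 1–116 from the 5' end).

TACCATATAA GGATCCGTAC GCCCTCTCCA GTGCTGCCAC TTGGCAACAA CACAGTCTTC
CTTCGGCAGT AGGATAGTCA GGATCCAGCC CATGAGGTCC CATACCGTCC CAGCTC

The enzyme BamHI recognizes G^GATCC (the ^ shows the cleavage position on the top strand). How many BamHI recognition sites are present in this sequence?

2

GGATCC occurs starting at positions 11, 81.
BamHI cuts at 2 sites.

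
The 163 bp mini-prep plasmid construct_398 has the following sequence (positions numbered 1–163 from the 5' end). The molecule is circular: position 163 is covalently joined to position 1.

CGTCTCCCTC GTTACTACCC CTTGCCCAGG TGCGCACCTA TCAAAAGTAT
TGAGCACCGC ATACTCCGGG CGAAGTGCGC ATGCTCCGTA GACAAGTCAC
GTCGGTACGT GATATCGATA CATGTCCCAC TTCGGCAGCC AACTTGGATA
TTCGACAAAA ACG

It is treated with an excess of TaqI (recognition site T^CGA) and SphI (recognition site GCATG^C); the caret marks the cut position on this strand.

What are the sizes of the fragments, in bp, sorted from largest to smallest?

TaqI sites (TCGA) start at positions 115, 152.
TaqI cuts after the first base of each site, so after positions 115, 152.
The SphI site (GCATGC) starts at position 79.
SphI cuts after base 5 of each site (before the last base), so after position 83.
Combined cut positions: 83, 115, 152.
Circular molecule, 3 cuts → 3 fragments:
  84–115 → 32 bp
  116–152 → 37 bp
  153–163 then 1–83 → 11 + 83 = 94 bp
Sorted largest to smallest: 94, 37, 32 bp.

94, 37, 32 bp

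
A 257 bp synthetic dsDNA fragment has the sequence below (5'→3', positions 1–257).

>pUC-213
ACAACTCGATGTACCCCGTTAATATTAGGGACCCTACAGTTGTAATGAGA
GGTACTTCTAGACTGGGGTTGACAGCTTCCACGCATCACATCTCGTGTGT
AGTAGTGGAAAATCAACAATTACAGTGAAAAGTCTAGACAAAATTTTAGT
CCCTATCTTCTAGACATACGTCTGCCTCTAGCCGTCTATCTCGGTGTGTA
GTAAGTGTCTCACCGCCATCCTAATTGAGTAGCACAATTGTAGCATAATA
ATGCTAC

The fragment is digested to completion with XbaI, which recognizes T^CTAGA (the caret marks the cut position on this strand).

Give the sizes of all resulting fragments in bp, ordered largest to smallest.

XbaI sites (TCTAGA) start at positions 57, 133, 159.
XbaI cuts after the first base of each site, so after positions 57, 133, 159.
Linear molecule, 3 cuts → 4 fragments:
  1–57 → 57 bp
  58–133 → 76 bp
  134–159 → 26 bp
  160–257 → 98 bp
Sorted largest to smallest: 98, 76, 57, 26 bp.

98, 76, 57, 26 bp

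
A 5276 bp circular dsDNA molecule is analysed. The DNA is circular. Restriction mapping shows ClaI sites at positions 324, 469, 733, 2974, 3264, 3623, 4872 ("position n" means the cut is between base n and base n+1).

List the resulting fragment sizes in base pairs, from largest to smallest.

Circular molecule, 7 cuts → 7 fragments:
  469 − 324 = 145 bp
  733 − 469 = 264 bp
  2974 − 733 = 2241 bp
  3264 − 2974 = 290 bp
  3623 − 3264 = 359 bp
  4872 − 3623 = 1249 bp
  wrap: 5276 − 4872 + 324 = 728 bp
Sorted largest to smallest: 2241, 1249, 728, 359, 290, 264, 145 bp.

2241, 1249, 728, 359, 290, 264, 145 bp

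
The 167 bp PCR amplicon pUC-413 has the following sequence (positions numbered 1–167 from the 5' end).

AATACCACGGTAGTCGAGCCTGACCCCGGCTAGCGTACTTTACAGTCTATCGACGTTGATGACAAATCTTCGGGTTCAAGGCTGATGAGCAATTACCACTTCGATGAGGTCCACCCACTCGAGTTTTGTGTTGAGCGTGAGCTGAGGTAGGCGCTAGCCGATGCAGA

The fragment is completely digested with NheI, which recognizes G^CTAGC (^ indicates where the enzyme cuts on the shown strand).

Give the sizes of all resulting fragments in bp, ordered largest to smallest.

NheI sites (GCTAGC) start at positions 29, 153.
NheI cuts after the first base of each site, so after positions 29, 153.
Linear molecule, 2 cuts → 3 fragments:
  1–29 → 29 bp
  30–153 → 124 bp
  154–167 → 14 bp
Sorted largest to smallest: 124, 29, 14 bp.

124, 29, 14 bp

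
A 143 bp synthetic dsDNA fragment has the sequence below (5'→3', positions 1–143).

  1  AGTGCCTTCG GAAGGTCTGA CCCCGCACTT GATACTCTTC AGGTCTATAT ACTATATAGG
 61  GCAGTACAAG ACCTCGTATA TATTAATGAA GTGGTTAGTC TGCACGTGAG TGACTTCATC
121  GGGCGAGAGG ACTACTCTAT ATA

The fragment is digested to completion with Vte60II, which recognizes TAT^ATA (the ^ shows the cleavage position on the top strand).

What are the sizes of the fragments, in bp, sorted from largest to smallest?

61, 48, 24, 7, 3 bp

Vte60II sites (TATATA) start at positions 46, 53, 77, 138.
Vte60II cuts after base 3 of each site, so after positions 48, 55, 79, 140.
Linear molecule, 4 cuts → 5 fragments:
  1–48 → 48 bp
  49–55 → 7 bp
  56–79 → 24 bp
  80–140 → 61 bp
  141–143 → 3 bp
Sorted largest to smallest: 61, 48, 24, 7, 3 bp.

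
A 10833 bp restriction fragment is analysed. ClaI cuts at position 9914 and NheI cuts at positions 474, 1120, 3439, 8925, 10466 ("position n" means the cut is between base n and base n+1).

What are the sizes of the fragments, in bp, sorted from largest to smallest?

Combined cut positions (sorted): 474, 1120, 3439, 8925, 9914, 10466.
Linear molecule, 6 cuts → 7 fragments:
  474 − 0 = 474 bp
  1120 − 474 = 646 bp
  3439 − 1120 = 2319 bp
  8925 − 3439 = 5486 bp
  9914 − 8925 = 989 bp
  10466 − 9914 = 552 bp
  10833 − 10466 = 367 bp
Sorted largest to smallest: 5486, 2319, 989, 646, 552, 474, 367 bp.

5486, 2319, 989, 646, 552, 474, 367 bp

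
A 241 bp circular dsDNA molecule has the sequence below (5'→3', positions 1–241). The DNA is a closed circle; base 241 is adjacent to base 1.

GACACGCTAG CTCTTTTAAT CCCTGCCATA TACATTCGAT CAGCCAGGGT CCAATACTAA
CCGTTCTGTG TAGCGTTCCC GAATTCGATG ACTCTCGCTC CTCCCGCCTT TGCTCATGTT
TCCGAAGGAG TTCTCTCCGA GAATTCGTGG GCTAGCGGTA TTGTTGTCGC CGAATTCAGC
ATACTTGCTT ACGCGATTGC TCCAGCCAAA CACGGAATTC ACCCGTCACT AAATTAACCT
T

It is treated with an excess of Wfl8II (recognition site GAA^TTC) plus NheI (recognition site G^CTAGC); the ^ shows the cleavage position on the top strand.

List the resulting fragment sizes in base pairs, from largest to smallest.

Wfl8II sites (GAATTC) start at positions 81, 141, 172, 215.
Wfl8II cuts after base 3 of each site, so after positions 83, 143, 174, 217.
NheI sites (GCTAGC) start at positions 6, 151.
NheI cuts after the first base of each site, so after positions 6, 151.
Combined cut positions: 6, 83, 143, 151, 174, 217.
Circular molecule, 6 cuts → 6 fragments:
  7–83 → 77 bp
  84–143 → 60 bp
  144–151 → 8 bp
  152–174 → 23 bp
  175–217 → 43 bp
  218–241 then 1–6 → 24 + 6 = 30 bp
Sorted largest to smallest: 77, 60, 43, 30, 23, 8 bp.

77, 60, 43, 30, 23, 8 bp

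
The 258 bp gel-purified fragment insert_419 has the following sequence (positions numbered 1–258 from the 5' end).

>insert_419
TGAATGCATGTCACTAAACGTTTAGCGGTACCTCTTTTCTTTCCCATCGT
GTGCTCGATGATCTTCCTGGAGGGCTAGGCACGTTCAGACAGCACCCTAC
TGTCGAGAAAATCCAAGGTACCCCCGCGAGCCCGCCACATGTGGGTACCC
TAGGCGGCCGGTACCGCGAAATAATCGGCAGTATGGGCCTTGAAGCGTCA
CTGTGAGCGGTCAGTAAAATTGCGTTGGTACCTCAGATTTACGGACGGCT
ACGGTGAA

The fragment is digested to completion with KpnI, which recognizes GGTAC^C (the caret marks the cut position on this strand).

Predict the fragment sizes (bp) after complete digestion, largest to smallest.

90, 67, 31, 27, 27, 16 bp

KpnI sites (GGTACC) start at positions 27, 117, 144, 160, 227.
KpnI cuts after base 5 of each site (before the last base), so after positions 31, 121, 148, 164, 231.
Linear molecule, 5 cuts → 6 fragments:
  1–31 → 31 bp
  32–121 → 90 bp
  122–148 → 27 bp
  149–164 → 16 bp
  165–231 → 67 bp
  232–258 → 27 bp
Sorted largest to smallest: 90, 67, 31, 27, 27, 16 bp.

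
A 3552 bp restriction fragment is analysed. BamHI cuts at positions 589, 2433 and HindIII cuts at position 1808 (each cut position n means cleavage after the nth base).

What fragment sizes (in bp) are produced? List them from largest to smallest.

1219, 1119, 625, 589 bp

Combined cut positions (sorted): 589, 1808, 2433.
Linear molecule, 3 cuts → 4 fragments:
  589 − 0 = 589 bp
  1808 − 589 = 1219 bp
  2433 − 1808 = 625 bp
  3552 − 2433 = 1119 bp
Sorted largest to smallest: 1219, 1119, 625, 589 bp.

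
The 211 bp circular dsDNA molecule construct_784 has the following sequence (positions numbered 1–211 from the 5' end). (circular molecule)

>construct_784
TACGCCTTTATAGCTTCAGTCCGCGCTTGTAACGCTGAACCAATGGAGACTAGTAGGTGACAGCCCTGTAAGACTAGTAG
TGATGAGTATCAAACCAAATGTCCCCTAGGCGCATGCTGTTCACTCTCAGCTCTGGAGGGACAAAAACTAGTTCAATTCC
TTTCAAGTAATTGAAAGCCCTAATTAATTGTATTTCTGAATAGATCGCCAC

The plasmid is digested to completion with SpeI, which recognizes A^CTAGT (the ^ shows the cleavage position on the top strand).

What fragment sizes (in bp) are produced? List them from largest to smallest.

113, 74, 24 bp

SpeI sites (ACTAGT) start at positions 49, 73, 147.
SpeI cuts after the first base of each site, so after positions 49, 73, 147.
Circular molecule, 3 cuts → 3 fragments:
  50–73 → 24 bp
  74–147 → 74 bp
  148–211 then 1–49 → 64 + 49 = 113 bp
Sorted largest to smallest: 113, 74, 24 bp.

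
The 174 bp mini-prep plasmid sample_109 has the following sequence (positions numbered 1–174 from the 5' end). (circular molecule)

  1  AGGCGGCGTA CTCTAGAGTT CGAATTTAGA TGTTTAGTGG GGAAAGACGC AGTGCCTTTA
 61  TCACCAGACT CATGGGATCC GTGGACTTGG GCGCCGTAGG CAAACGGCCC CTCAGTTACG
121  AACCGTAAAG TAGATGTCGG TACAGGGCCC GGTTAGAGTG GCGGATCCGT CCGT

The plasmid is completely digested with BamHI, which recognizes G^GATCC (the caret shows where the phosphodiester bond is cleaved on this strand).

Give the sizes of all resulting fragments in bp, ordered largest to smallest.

BamHI sites (GGATCC) start at positions 75, 163.
BamHI cuts after the first base of each site, so after positions 75, 163.
Circular molecule, 2 cuts → 2 fragments:
  76–163 → 88 bp
  164–174 then 1–75 → 11 + 75 = 86 bp
Sorted largest to smallest: 88, 86 bp.

88, 86 bp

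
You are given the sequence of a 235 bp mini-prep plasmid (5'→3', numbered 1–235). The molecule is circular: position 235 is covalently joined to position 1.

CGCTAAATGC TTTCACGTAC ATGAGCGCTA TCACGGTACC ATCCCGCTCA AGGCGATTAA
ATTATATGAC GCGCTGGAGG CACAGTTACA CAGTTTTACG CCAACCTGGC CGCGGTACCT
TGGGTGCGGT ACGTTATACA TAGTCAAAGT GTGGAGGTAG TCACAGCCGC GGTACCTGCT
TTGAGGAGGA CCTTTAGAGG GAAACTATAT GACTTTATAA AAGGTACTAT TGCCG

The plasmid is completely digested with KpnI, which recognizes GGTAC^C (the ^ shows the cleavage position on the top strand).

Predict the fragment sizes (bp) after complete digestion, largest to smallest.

99, 79, 57 bp

KpnI sites (GGTACC) start at positions 35, 114, 171.
KpnI cuts after base 5 of each site (before the last base), so after positions 39, 118, 175.
Circular molecule, 3 cuts → 3 fragments:
  40–118 → 79 bp
  119–175 → 57 bp
  176–235 then 1–39 → 60 + 39 = 99 bp
Sorted largest to smallest: 99, 79, 57 bp.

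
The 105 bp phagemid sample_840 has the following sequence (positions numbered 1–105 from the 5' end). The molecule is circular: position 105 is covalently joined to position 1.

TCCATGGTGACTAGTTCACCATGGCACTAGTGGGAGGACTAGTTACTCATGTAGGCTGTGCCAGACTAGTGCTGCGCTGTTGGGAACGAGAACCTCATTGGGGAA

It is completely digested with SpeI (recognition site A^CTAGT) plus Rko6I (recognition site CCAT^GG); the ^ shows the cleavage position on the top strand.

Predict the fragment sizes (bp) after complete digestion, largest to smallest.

45, 27, 12, 12, 5, 4 bp

SpeI sites (ACTAGT) start at positions 10, 26, 38, 65.
SpeI cuts after the first base of each site, so after positions 10, 26, 38, 65.
Rko6I sites (CCATGG) start at positions 2, 19.
Rko6I cuts after base 4 of each site, so after positions 5, 22.
Combined cut positions: 5, 10, 22, 26, 38, 65.
Circular molecule, 6 cuts → 6 fragments:
  6–10 → 5 bp
  11–22 → 12 bp
  23–26 → 4 bp
  27–38 → 12 bp
  39–65 → 27 bp
  66–105 then 1–5 → 40 + 5 = 45 bp
Sorted largest to smallest: 45, 27, 12, 12, 5, 4 bp.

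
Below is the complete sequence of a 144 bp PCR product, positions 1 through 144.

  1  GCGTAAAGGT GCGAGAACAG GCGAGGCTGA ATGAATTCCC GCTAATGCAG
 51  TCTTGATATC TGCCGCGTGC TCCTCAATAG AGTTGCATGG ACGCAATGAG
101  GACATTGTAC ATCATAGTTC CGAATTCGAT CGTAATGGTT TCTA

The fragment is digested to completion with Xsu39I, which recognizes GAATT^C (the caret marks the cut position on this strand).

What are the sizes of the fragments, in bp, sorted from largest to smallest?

89, 37, 18 bp

Xsu39I sites (GAATTC) start at positions 33, 122.
Xsu39I cuts after base 5 of each site (before the last base), so after positions 37, 126.
Linear molecule, 2 cuts → 3 fragments:
  1–37 → 37 bp
  38–126 → 89 bp
  127–144 → 18 bp
Sorted largest to smallest: 89, 37, 18 bp.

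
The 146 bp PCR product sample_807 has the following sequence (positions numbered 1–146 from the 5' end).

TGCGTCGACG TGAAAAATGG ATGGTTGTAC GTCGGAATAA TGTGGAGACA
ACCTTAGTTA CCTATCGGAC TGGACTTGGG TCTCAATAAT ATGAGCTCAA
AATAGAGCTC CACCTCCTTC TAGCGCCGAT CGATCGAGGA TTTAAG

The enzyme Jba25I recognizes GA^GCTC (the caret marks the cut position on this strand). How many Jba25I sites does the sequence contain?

2

GAGCTC occurs starting at positions 93, 105.
Jba25I cuts at 2 sites.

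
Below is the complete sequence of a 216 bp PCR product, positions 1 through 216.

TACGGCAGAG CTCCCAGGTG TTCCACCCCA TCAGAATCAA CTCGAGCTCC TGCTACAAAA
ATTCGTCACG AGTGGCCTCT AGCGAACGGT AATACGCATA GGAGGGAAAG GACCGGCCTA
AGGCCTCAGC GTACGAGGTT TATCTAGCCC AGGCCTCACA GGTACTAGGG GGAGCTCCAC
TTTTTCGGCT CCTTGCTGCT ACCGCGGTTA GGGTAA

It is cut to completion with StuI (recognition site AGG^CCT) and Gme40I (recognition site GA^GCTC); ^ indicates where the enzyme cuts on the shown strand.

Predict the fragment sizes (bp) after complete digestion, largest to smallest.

78, 43, 36, 30, 20, 9 bp

StuI sites (AGGCCT) start at positions 121, 151.
StuI cuts after base 3 of each site, so after positions 123, 153.
Gme40I sites (GAGCTC) start at positions 8, 44, 172.
Gme40I cuts after base 2 of each site, so after positions 9, 45, 173.
Combined cut positions: 9, 45, 123, 153, 173.
Linear molecule, 5 cuts → 6 fragments:
  1–9 → 9 bp
  10–45 → 36 bp
  46–123 → 78 bp
  124–153 → 30 bp
  154–173 → 20 bp
  174–216 → 43 bp
Sorted largest to smallest: 78, 43, 36, 30, 20, 9 bp.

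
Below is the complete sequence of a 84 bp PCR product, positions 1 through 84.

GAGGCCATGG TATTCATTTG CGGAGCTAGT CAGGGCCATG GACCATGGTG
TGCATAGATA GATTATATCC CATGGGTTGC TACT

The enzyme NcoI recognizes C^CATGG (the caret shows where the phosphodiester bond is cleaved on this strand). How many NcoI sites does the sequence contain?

4

CCATGG occurs starting at positions 5, 36, 43, 70.
NcoI cuts at 4 sites.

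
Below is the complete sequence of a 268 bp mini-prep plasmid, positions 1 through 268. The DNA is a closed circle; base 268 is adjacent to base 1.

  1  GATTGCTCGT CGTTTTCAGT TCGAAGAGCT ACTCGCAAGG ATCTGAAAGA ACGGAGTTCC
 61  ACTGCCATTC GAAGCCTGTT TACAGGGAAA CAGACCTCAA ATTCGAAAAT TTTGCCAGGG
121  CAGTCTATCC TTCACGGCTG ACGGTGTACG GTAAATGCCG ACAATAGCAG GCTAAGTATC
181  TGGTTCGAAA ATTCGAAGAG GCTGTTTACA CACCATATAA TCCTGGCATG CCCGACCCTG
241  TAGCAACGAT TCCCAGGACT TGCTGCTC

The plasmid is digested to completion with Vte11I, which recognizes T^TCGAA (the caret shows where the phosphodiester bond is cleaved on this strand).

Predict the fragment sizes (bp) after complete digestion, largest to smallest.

Vte11I sites (TTCGAA) start at positions 20, 68, 102, 184, 192.
Vte11I cuts after the first base of each site, so after positions 20, 68, 102, 184, 192.
Circular molecule, 5 cuts → 5 fragments:
  21–68 → 48 bp
  69–102 → 34 bp
  103–184 → 82 bp
  185–192 → 8 bp
  193–268 then 1–20 → 76 + 20 = 96 bp
Sorted largest to smallest: 96, 82, 48, 34, 8 bp.

96, 82, 48, 34, 8 bp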